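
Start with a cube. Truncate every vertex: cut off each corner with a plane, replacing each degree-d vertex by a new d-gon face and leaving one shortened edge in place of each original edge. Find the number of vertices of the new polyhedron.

The base solid has V = 8, E = 12, F = 6.
Truncation replaces each original edge-end by a new vertex, so V′ = 2E = 24.
Each original edge survives, and each old vertex of degree d contributes d new edges; summing degrees gives Σd = 2E, so E′ = E + 2E = 3E = 36.
Each original face survives and each original vertex becomes one new face: F′ = F + V = 14.

24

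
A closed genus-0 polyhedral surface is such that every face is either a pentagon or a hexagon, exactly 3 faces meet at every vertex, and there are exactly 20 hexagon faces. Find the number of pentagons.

Let x be the number of pentagons; then F = 20 + x.
Edge–face incidences: 2E = 6·20 + 5·x = 120 + 5x.
Every vertex has degree 3, so 3V = 2E.
Euler: V − E + F = 2 ⇒ (2E)/3 − E + (20 + x) = 2.
Multiply by 6: 2·(2E) − 3·(2E) + 6·(20 + x) = 12, i.e. 120 + 6x − (120 + 5x) = 12.
Collecting terms: x = 12.
Then 2E = 120 + 5·12 = 180, so E = 90, V = 2E/3 = 60, F = 20 + 12 = 32.

12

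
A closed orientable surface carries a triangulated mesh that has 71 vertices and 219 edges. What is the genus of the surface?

Every face is a triangle and each edge borders two faces, so 3F = 2·219, giving F = 146.
χ = V − E + F = 71 − 219 + 146 = -2.
For a closed orientable surface χ = 2 − 2g, so g = (2 − (-2))/2 = 2.

2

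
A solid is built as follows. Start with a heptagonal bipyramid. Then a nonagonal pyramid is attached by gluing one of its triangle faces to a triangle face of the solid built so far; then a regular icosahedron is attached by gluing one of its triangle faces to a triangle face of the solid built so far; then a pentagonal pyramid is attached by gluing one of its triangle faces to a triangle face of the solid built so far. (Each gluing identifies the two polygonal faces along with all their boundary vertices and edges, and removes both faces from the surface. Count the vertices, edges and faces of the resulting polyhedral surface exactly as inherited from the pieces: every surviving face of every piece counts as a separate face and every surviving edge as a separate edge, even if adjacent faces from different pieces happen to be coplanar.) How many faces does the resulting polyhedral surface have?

A heptagonal bipyramid: V=9, E=21, F=14.
Attach a nonagonal pyramid (V=10, E=18, F=10) along a 3-gon: merge 3 vertices and 3 edges, delete both glued faces → V=16, E=36, F=22.
Attach a regular icosahedron (V=12, E=30, F=20) along a 3-gon: merge 3 vertices and 3 edges, delete both glued faces → V=25, E=63, F=40.
Attach a pentagonal pyramid (V=6, E=10, F=6) along a 3-gon: merge 3 vertices and 3 edges, delete both glued faces → V=28, E=70, F=44.
Check: V − E + F = 28 − 70 + 44 = 2.

44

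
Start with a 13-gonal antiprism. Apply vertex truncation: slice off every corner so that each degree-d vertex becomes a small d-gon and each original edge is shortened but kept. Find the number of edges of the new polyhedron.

156

The base solid has V = 26, E = 52, F = 28.
Truncation replaces each original edge-end by a new vertex, so V′ = 2E = 104.
Each original edge survives, and each old vertex of degree d contributes d new edges; summing degrees gives Σd = 2E, so E′ = E + 2E = 3E = 156.
Each original face survives and each original vertex becomes one new face: F′ = F + V = 54.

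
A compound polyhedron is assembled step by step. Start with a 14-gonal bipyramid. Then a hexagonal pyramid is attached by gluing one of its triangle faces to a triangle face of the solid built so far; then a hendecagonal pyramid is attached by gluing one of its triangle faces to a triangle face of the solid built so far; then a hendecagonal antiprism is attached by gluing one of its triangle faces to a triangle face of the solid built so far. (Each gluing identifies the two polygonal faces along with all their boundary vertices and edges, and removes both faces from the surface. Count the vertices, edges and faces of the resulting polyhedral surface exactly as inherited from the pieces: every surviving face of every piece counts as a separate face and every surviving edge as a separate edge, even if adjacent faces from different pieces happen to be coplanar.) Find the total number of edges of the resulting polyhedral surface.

111

A 14-gonal bipyramid: V=16, E=42, F=28.
Attach a hexagonal pyramid (V=7, E=12, F=7) along a 3-gon: merge 3 vertices and 3 edges, delete both glued faces → V=20, E=51, F=33.
Attach a hendecagonal pyramid (V=12, E=22, F=12) along a 3-gon: merge 3 vertices and 3 edges, delete both glued faces → V=29, E=70, F=43.
Attach a hendecagonal antiprism (V=22, E=44, F=24) along a 3-gon: merge 3 vertices and 3 edges, delete both glued faces → V=48, E=111, F=65.
Check: V − E + F = 48 − 111 + 65 = 2.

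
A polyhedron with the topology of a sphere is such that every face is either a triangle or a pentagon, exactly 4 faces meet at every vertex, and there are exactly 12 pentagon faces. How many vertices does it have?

30

Let x be the number of triangles; then F = 12 + x.
Edge–face incidences: 2E = 5·12 + 3·x = 60 + 3x.
Every vertex has degree 4, so 4V = 2E.
Euler: V − E + F = 2 ⇒ (2E)/4 − E + (12 + x) = 2.
Multiply by 8: 2·(2E) − 4·(2E) + 8·(12 + x) = 16, i.e. 96 + 8x − 2·(60 + 3x) = 16.
Collecting terms: 2x − 24 = 16, so 2x = 40, so x = 20.
Then 2E = 60 + 3·20 = 120, so E = 60, V = 2E/4 = 30, F = 12 + 20 = 32.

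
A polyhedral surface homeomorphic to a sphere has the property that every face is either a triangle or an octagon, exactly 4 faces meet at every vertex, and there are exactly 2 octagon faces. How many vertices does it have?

16

Let x be the number of triangles; then F = 2 + x.
Edge–face incidences: 2E = 8·2 + 3·x = 16 + 3x.
Every vertex has degree 4, so 4V = 2E.
Euler: V − E + F = 2 ⇒ (2E)/4 − E + (2 + x) = 2.
Multiply by 8: 2·(2E) − 4·(2E) + 8·(2 + x) = 16, i.e. 16 + 8x − 2·(16 + 3x) = 16.
Collecting terms: 2x − 16 = 16, so 2x = 32, so x = 16.
Then 2E = 16 + 3·16 = 64, so E = 32, V = 2E/4 = 16, F = 2 + 16 = 18.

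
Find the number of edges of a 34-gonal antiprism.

An antiprism on an n-gon has two n-gon caps and 2n triangles: V = 2·34 = 68, E = 4·34 = 136, F = 2·34 + 2 = 70.

136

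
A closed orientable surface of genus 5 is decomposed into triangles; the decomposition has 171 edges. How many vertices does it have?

49

χ = 2 − 2·5 = -8, and every face is a triangle so 3F = 2E.
F = 2E/3 = 114. Then V = -8 + E − F = -8 + 171 − 114 = 49.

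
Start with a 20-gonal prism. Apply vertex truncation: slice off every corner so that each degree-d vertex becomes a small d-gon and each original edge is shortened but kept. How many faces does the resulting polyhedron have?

62

The base solid has V = 40, E = 60, F = 22.
Truncation replaces each original edge-end by a new vertex, so V′ = 2E = 120.
Each original edge survives, and each old vertex of degree d contributes d new edges; summing degrees gives Σd = 2E, so E′ = E + 2E = 3E = 180.
Each original face survives and each original vertex becomes one new face: F′ = F + V = 62.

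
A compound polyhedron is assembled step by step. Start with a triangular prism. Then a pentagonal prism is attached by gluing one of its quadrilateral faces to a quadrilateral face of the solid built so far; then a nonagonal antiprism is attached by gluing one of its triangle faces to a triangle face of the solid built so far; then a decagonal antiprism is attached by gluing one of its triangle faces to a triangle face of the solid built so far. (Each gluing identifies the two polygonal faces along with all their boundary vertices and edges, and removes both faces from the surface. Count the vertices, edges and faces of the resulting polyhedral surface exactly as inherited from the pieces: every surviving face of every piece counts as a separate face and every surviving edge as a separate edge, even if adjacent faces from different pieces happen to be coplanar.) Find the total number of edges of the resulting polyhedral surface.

90

A triangular prism: V=6, E=9, F=5.
Attach a pentagonal prism (V=10, E=15, F=7) along a 4-gon: merge 4 vertices and 4 edges, delete both glued faces → V=12, E=20, F=10.
Attach a nonagonal antiprism (V=18, E=36, F=20) along a 3-gon: merge 3 vertices and 3 edges, delete both glued faces → V=27, E=53, F=28.
Attach a decagonal antiprism (V=20, E=40, F=22) along a 3-gon: merge 3 vertices and 3 edges, delete both glued faces → V=44, E=90, F=48.
Check: V − E + F = 44 − 90 + 48 = 2.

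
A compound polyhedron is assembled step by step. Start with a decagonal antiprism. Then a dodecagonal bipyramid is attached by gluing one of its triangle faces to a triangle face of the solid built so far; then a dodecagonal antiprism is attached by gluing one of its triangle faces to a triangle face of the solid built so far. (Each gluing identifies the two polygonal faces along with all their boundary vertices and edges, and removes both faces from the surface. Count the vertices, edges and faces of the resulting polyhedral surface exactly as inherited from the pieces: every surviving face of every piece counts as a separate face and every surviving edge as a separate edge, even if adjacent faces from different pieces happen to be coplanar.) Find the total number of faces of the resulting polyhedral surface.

A decagonal antiprism: V=20, E=40, F=22.
Attach a dodecagonal bipyramid (V=14, E=36, F=24) along a 3-gon: merge 3 vertices and 3 edges, delete both glued faces → V=31, E=73, F=44.
Attach a dodecagonal antiprism (V=24, E=48, F=26) along a 3-gon: merge 3 vertices and 3 edges, delete both glued faces → V=52, E=118, F=68.
Check: V − E + F = 52 − 118 + 68 = 2.

68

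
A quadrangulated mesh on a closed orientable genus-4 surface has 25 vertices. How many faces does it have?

31

χ = 2 − 2·4 = -6, and every face is a square so 4F = 2E.
V − E + F = -6 with E = 4F/2 gives 25 − (4/2 − 1)·F = -6, so F = 31 and E = 62.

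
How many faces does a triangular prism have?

A prism on an n-gon has two n-gon bases and n rectangular sides: V = 2·3 = 6, E = 3·3 = 9, F = 3 + 2 = 5.
Check: V − E + F = 6 − 9 + 5 = 2.

5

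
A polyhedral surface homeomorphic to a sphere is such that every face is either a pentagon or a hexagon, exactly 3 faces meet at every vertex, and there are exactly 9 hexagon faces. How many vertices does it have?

38

Let x be the number of pentagons; then F = 9 + x.
Edge–face incidences: 2E = 6·9 + 5·x = 54 + 5x.
Every vertex has degree 3, so 3V = 2E.
Euler: V − E + F = 2 ⇒ (2E)/3 − E + (9 + x) = 2.
Multiply by 6: 2·(2E) − 3·(2E) + 6·(9 + x) = 12, i.e. 54 + 6x − (54 + 5x) = 12.
Collecting terms: x = 12.
Then 2E = 54 + 5·12 = 114, so E = 57, V = 2E/3 = 38, F = 9 + 12 = 21.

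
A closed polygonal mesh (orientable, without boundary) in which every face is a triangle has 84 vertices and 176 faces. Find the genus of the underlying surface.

3

Every face is a triangle, so 2E = 3·176 = 528, giving E = 264.
χ = V − E + F = 84 − 264 + 176 = -4.
For a closed orientable surface χ = 2 − 2g, so g = (2 − (-4))/2 = 3.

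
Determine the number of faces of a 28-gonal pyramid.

A pyramid on an n-gon base has one n-gon and n triangles: V = 28 + 1 = 29, E = 2·28 = 56, F = 28 + 1 = 29.

29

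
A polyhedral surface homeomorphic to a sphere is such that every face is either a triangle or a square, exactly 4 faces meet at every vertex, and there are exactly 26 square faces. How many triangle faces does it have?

Let x be the number of triangles; then F = 26 + x.
Edge–face incidences: 2E = 4·26 + 3·x = 104 + 3x.
Every vertex has degree 4, so 4V = 2E.
Euler: V − E + F = 2 ⇒ (2E)/4 − E + (26 + x) = 2.
Multiply by 8: 2·(2E) − 4·(2E) + 8·(26 + x) = 16, i.e. 208 + 8x − 2·(104 + 3x) = 16.
Collecting terms: 2x = 16, so x = 8.
Then 2E = 104 + 3·8 = 128, so E = 64, V = 2E/4 = 32, F = 26 + 8 = 34.

8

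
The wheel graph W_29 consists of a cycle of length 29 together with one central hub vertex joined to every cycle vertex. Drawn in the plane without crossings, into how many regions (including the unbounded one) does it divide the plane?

W_29 has V = 29 + 1 = 30 vertices and E = 2·29 = 58 edges.
By Euler's formula F = 2 − V + E = 2 − 30 + 58 = 30.

30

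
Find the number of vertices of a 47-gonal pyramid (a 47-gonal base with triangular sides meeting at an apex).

A pyramid on an n-gon base has one n-gon and n triangles: V = 47 + 1 = 48, E = 2·47 = 94, F = 47 + 1 = 48.
Check: V − E + F = 48 − 94 + 48 = 2.

48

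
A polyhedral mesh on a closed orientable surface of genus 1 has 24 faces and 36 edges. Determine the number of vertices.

12

For a closed orientable surface of genus 1, χ = 2 − 2·1 = 0.
V = 0 + E − F = 0 + 36 − 24 = 12.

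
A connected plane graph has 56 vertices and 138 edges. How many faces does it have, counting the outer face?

Euler's formula for a connected plane graph: V − E + F = 2, so F = 2 − 56 + 138 = 84.

84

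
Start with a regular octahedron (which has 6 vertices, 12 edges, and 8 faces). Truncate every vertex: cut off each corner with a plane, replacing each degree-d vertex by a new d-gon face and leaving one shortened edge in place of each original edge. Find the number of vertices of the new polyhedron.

Truncation replaces each original edge-end by a new vertex, so V′ = 2E = 24.
Each original edge survives, and each old vertex of degree d contributes d new edges; summing degrees gives Σd = 2E, so E′ = E + 2E = 3E = 36.
Each original face survives and each original vertex becomes one new face: F′ = F + V = 14.

24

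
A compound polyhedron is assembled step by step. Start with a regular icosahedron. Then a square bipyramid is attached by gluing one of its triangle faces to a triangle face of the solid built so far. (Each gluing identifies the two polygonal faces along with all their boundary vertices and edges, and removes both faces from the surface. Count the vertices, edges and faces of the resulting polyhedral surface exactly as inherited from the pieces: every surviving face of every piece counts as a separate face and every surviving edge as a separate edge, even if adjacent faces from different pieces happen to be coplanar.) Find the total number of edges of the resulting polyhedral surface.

A regular icosahedron: V=12, E=30, F=20.
Attach a square bipyramid (V=6, E=12, F=8) along a 3-gon: merge 3 vertices and 3 edges, delete both glued faces → V=15, E=39, F=26.
Check: V − E + F = 15 − 39 + 26 = 2.

39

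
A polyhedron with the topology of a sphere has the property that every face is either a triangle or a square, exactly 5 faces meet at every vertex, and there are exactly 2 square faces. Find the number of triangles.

24

Let x be the number of triangles; then F = 2 + x.
Edge–face incidences: 2E = 4·2 + 3·x = 8 + 3x.
Every vertex has degree 5, so 5V = 2E.
Euler: V − E + F = 2 ⇒ (2E)/5 − E + (2 + x) = 2.
Multiply by 10: 2·(2E) − 5·(2E) + 10·(2 + x) = 20, i.e. 20 + 10x − 3·(8 + 3x) = 20.
Collecting terms: x − 4 = 20, so x = 24.
Then 2E = 8 + 3·24 = 80, so E = 40, V = 2E/5 = 16, F = 2 + 24 = 26.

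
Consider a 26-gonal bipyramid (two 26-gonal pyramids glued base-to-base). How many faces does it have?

52

A bipyramid over an n-gon has 2n triangular faces and n + 2 vertices: V = 26 + 2 = 28, E = 3·26 = 78, F = 2·26 = 52.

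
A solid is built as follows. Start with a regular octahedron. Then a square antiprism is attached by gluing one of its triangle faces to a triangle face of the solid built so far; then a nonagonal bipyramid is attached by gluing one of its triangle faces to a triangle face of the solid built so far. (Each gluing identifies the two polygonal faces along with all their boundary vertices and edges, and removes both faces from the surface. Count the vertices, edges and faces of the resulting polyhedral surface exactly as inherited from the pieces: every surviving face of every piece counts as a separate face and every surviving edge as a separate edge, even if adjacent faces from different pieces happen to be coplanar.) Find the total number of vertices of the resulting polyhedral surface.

19

A regular octahedron: V=6, E=12, F=8.
Attach a square antiprism (V=8, E=16, F=10) along a 3-gon: merge 3 vertices and 3 edges, delete both glued faces → V=11, E=25, F=16.
Attach a nonagonal bipyramid (V=11, E=27, F=18) along a 3-gon: merge 3 vertices and 3 edges, delete both glued faces → V=19, E=49, F=32.
Check: V − E + F = 19 − 49 + 32 = 2.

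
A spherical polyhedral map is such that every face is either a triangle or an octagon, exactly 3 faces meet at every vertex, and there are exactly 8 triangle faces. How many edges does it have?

36

Let x be the number of octagons; then F = 8 + x.
Edge–face incidences: 2E = 3·8 + 8·x = 24 + 8x.
Every vertex has degree 3, so 3V = 2E.
Euler: V − E + F = 2 ⇒ (2E)/3 − E + (8 + x) = 2.
Multiply by 6: 2·(2E) − 3·(2E) + 6·(8 + x) = 12, i.e. 48 + 6x − (24 + 8x) = 12.
Collecting terms: −2x + 24 = 12, so −2x = −12, so x = 6.
Then 2E = 24 + 8·6 = 72, so E = 36, V = 2E/3 = 24, F = 8 + 6 = 14.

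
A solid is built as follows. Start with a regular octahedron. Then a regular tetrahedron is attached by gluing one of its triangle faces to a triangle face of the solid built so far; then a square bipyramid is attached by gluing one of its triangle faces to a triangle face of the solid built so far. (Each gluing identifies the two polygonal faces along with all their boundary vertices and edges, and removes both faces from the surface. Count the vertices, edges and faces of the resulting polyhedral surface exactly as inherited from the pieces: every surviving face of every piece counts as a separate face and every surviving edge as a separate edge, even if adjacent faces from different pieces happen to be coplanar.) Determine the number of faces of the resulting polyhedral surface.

16

A regular octahedron: V=6, E=12, F=8.
Attach a regular tetrahedron (V=4, E=6, F=4) along a 3-gon: merge 3 vertices and 3 edges, delete both glued faces → V=7, E=15, F=10.
Attach a square bipyramid (V=6, E=12, F=8) along a 3-gon: merge 3 vertices and 3 edges, delete both glued faces → V=10, E=24, F=16.
Check: V − E + F = 10 − 24 + 16 = 2.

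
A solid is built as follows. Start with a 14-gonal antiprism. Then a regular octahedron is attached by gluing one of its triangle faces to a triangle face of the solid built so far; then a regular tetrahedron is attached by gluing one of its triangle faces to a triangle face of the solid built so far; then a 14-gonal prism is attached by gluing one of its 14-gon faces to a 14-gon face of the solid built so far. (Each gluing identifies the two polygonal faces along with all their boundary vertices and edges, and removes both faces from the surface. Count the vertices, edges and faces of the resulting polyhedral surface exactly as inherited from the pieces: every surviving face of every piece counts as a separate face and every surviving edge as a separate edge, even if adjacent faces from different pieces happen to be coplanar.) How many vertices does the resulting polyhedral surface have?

A 14-gonal antiprism: V=28, E=56, F=30.
Attach a regular octahedron (V=6, E=12, F=8) along a 3-gon: merge 3 vertices and 3 edges, delete both glued faces → V=31, E=65, F=36.
Attach a regular tetrahedron (V=4, E=6, F=4) along a 3-gon: merge 3 vertices and 3 edges, delete both glued faces → V=32, E=68, F=38.
Attach a 14-gonal prism (V=28, E=42, F=16) along a 14-gon: merge 14 vertices and 14 edges, delete both glued faces → V=46, E=96, F=52.
Check: V − E + F = 46 − 96 + 52 = 2.

46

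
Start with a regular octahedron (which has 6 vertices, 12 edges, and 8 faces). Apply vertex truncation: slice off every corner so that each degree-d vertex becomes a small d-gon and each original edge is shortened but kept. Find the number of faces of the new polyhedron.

Truncation replaces each original edge-end by a new vertex, so V′ = 2E = 24.
Each original edge survives, and each old vertex of degree d contributes d new edges; summing degrees gives Σd = 2E, so E′ = E + 2E = 3E = 36.
Each original face survives and each original vertex becomes one new face: F′ = F + V = 14.

14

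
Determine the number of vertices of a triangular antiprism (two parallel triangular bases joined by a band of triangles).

6

An antiprism on an n-gon has two n-gon caps and 2n triangles: V = 2·3 = 6, E = 4·3 = 12, F = 2·3 + 2 = 8.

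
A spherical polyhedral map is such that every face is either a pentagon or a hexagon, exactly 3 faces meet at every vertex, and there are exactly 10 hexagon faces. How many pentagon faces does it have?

12

Let x be the number of pentagons; then F = 10 + x.
Edge–face incidences: 2E = 6·10 + 5·x = 60 + 5x.
Every vertex has degree 3, so 3V = 2E.
Euler: V − E + F = 2 ⇒ (2E)/3 − E + (10 + x) = 2.
Multiply by 6: 2·(2E) − 3·(2E) + 6·(10 + x) = 12, i.e. 60 + 6x − (60 + 5x) = 12.
Collecting terms: x = 12.
Then 2E = 60 + 5·12 = 120, so E = 60, V = 2E/3 = 40, F = 10 + 12 = 22.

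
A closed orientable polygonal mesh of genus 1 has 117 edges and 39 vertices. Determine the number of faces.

For a closed orientable surface of genus 1, χ = 2 − 2·1 = 0.
F = 0 − V + E = 0 − 39 + 117 = 78.

78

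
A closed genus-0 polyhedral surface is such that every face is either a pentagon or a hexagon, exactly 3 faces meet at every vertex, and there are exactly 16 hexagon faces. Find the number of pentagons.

12

Let x be the number of pentagons; then F = 16 + x.
Edge–face incidences: 2E = 6·16 + 5·x = 96 + 5x.
Every vertex has degree 3, so 3V = 2E.
Euler: V − E + F = 2 ⇒ (2E)/3 − E + (16 + x) = 2.
Multiply by 6: 2·(2E) − 3·(2E) + 6·(16 + x) = 12, i.e. 96 + 6x − (96 + 5x) = 12.
Collecting terms: x = 12.
Then 2E = 96 + 5·12 = 156, so E = 78, V = 2E/3 = 52, F = 16 + 12 = 28.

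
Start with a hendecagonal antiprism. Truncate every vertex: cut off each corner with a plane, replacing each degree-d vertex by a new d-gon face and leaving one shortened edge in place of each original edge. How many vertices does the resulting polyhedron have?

88

The base solid has V = 22, E = 44, F = 24.
Truncation replaces each original edge-end by a new vertex, so V′ = 2E = 88.
Each original edge survives, and each old vertex of degree d contributes d new edges; summing degrees gives Σd = 2E, so E′ = E + 2E = 3E = 132.
Each original face survives and each original vertex becomes one new face: F′ = F + V = 46.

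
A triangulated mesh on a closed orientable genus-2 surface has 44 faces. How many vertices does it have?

χ = 2 − 2·2 = -2, and every face is a triangle so 3F = 2E.
E = 3·44/2 = 66. Then V = -2 + E − F = -2 + 66 − 44 = 20.

20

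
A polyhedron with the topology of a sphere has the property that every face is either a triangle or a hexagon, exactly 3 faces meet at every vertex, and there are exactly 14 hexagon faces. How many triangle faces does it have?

Let x be the number of triangles; then F = 14 + x.
Edge–face incidences: 2E = 6·14 + 3·x = 84 + 3x.
Every vertex has degree 3, so 3V = 2E.
Euler: V − E + F = 2 ⇒ (2E)/3 − E + (14 + x) = 2.
Multiply by 6: 2·(2E) − 3·(2E) + 6·(14 + x) = 12, i.e. 84 + 6x − (84 + 3x) = 12.
Collecting terms: 3x = 12, so x = 4.
Then 2E = 84 + 3·4 = 96, so E = 48, V = 2E/3 = 32, F = 14 + 4 = 18.

4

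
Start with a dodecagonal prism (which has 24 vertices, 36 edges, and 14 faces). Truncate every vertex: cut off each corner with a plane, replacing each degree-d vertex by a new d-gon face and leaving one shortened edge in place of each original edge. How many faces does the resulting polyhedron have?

Truncation replaces each original edge-end by a new vertex, so V′ = 2E = 72.
Each original edge survives, and each old vertex of degree d contributes d new edges; summing degrees gives Σd = 2E, so E′ = E + 2E = 3E = 108.
Each original face survives and each original vertex becomes one new face: F′ = F + V = 38.

38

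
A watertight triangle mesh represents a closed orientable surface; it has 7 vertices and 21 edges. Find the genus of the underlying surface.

1

Every face is a triangle and each edge borders two faces, so 3F = 2·21, giving F = 14.
χ = V − E + F = 7 − 21 + 14 = 0.
For a closed orientable surface χ = 2 − 2g, so g = (2 − (0))/2 = 1.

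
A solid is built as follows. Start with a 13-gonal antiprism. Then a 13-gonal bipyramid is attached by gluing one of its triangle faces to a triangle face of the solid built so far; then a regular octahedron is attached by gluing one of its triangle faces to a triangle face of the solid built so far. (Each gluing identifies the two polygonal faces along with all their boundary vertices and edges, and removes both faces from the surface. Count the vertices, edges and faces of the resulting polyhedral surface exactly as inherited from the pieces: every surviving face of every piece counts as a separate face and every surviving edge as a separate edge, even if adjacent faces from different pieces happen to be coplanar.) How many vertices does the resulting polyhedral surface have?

41

A 13-gonal antiprism: V=26, E=52, F=28.
Attach a 13-gonal bipyramid (V=15, E=39, F=26) along a 3-gon: merge 3 vertices and 3 edges, delete both glued faces → V=38, E=88, F=52.
Attach a regular octahedron (V=6, E=12, F=8) along a 3-gon: merge 3 vertices and 3 edges, delete both glued faces → V=41, E=97, F=58.
Check: V − E + F = 41 − 97 + 58 = 2.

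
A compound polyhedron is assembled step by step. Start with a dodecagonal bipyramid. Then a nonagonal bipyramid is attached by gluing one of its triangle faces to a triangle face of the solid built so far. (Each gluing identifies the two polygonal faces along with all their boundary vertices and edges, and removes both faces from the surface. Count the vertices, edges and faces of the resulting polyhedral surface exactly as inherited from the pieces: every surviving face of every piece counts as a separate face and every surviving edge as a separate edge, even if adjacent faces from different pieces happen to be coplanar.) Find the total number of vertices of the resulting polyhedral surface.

22

A dodecagonal bipyramid: V=14, E=36, F=24.
Attach a nonagonal bipyramid (V=11, E=27, F=18) along a 3-gon: merge 3 vertices and 3 edges, delete both glued faces → V=22, E=60, F=40.
Check: V − E + F = 22 − 60 + 40 = 2.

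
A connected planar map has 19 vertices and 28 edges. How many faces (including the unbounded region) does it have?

11

Euler's formula for a connected plane graph: V − E + F = 2, so F = 2 − 19 + 28 = 11.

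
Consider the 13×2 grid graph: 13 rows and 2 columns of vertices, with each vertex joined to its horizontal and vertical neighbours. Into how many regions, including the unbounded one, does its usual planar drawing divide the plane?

13

The grid has V = 13·2 = 26 vertices and E = 13·1 + 2·12 = 37 edges.
F = 2 − V + E = 2 − 26 + 37 = 13.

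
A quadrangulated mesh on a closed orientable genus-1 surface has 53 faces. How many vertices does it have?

53

χ = 2 − 2·1 = 0, and every face is a square so 4F = 2E.
E = 4·53/2 = 106. Then V = 0 + E − F = 0 + 106 − 53 = 53.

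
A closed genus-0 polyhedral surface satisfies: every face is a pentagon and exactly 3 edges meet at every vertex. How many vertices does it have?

20

Each face has 5 edges and each edge borders two faces, so 2E = 5F.
Each vertex has degree 3, so 3V = 2E and hence V = 5F/3.
Euler: V − E + F = 2 ⇒ (5F/3) − (5F/2) + F = 2.
Multiply by 6: (10 − 15 + 6)F = 12, i.e. 1F = 12.
So F = 12, E = 5·12/2 = 30, V = 5·12/3 = 20.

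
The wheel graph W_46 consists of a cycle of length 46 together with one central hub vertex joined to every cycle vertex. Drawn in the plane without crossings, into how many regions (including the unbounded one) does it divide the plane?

W_46 has V = 46 + 1 = 47 vertices and E = 2·46 = 92 edges.
By Euler's formula F = 2 − V + E = 2 − 47 + 92 = 47.

47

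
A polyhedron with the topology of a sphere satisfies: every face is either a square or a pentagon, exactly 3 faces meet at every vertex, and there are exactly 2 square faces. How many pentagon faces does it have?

8

Let x be the number of pentagons; then F = 2 + x.
Edge–face incidences: 2E = 4·2 + 5·x = 8 + 5x.
Every vertex has degree 3, so 3V = 2E.
Euler: V − E + F = 2 ⇒ (2E)/3 − E + (2 + x) = 2.
Multiply by 6: 2·(2E) − 3·(2E) + 6·(2 + x) = 12, i.e. 12 + 6x − (8 + 5x) = 12.
Collecting terms: x + 4 = 12, so x = 8.
Then 2E = 8 + 5·8 = 48, so E = 24, V = 2E/3 = 16, F = 2 + 8 = 10.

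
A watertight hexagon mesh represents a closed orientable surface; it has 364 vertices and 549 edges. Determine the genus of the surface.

Every face is a hexagon and each edge borders two faces, so 6F = 2·549, giving F = 183.
χ = V − E + F = 364 − 549 + 183 = -2.
For a closed orientable surface χ = 2 − 2g, so g = (2 − (-2))/2 = 2.

2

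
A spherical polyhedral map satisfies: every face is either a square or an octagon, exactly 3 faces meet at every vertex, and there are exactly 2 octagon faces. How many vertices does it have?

16

Let x be the number of squares; then F = 2 + x.
Edge–face incidences: 2E = 8·2 + 4·x = 16 + 4x.
Every vertex has degree 3, so 3V = 2E.
Euler: V − E + F = 2 ⇒ (2E)/3 − E + (2 + x) = 2.
Multiply by 6: 2·(2E) − 3·(2E) + 6·(2 + x) = 12, i.e. 12 + 6x − (16 + 4x) = 12.
Collecting terms: 2x − 4 = 12, so 2x = 16, so x = 8.
Then 2E = 16 + 4·8 = 48, so E = 24, V = 2E/3 = 16, F = 2 + 8 = 10.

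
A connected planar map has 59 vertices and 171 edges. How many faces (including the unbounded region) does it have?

Euler's formula for a connected plane graph: V − E + F = 2, so F = 2 − 59 + 171 = 114.

114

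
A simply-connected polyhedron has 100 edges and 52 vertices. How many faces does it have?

Here V − E + F = 2.
F = 2 − V + E = 2 − 52 + 100 = 50.

50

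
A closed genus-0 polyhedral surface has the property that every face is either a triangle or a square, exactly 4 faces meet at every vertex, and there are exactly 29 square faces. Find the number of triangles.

Let x be the number of triangles; then F = 29 + x.
Edge–face incidences: 2E = 4·29 + 3·x = 116 + 3x.
Every vertex has degree 4, so 4V = 2E.
Euler: V − E + F = 2 ⇒ (2E)/4 − E + (29 + x) = 2.
Multiply by 8: 2·(2E) − 4·(2E) + 8·(29 + x) = 16, i.e. 232 + 8x − 2·(116 + 3x) = 16.
Collecting terms: 2x = 16, so x = 8.
Then 2E = 116 + 3·8 = 140, so E = 70, V = 2E/4 = 35, F = 29 + 8 = 37.

8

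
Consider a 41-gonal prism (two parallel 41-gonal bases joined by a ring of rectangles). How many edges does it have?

123

A prism on an n-gon has two n-gon bases and n rectangular sides: V = 2·41 = 82, E = 3·41 = 123, F = 41 + 2 = 43.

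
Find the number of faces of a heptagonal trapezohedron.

14

The n-trapezohedron (dual of the n-antiprism) has V = 2·7 + 2 = 16, E = 4·7 = 28, F = 2·7 = 14.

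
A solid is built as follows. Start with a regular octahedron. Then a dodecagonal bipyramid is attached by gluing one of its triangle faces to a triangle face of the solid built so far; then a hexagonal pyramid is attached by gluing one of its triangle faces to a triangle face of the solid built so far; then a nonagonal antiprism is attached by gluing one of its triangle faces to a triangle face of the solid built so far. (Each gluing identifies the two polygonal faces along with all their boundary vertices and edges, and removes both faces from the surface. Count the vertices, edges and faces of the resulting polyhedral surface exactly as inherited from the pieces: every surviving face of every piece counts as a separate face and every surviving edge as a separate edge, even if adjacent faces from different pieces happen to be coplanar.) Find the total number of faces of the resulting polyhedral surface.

53

A regular octahedron: V=6, E=12, F=8.
Attach a dodecagonal bipyramid (V=14, E=36, F=24) along a 3-gon: merge 3 vertices and 3 edges, delete both glued faces → V=17, E=45, F=30.
Attach a hexagonal pyramid (V=7, E=12, F=7) along a 3-gon: merge 3 vertices and 3 edges, delete both glued faces → V=21, E=54, F=35.
Attach a nonagonal antiprism (V=18, E=36, F=20) along a 3-gon: merge 3 vertices and 3 edges, delete both glued faces → V=36, E=87, F=53.
Check: V − E + F = 36 − 87 + 53 = 2.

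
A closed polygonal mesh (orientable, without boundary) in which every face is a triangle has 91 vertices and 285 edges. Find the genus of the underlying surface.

Every face is a triangle and each edge borders two faces, so 3F = 2·285, giving F = 190.
χ = V − E + F = 91 − 285 + 190 = -4.
For a closed orientable surface χ = 2 − 2g, so g = (2 − (-4))/2 = 3.

3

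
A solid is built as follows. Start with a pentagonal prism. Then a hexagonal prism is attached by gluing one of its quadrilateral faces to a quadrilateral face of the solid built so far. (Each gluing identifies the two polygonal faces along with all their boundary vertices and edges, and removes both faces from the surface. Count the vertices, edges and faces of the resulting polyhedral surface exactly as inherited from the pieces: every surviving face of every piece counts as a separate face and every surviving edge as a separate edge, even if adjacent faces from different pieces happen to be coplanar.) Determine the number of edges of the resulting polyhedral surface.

29

A pentagonal prism: V=10, E=15, F=7.
Attach a hexagonal prism (V=12, E=18, F=8) along a 4-gon: merge 4 vertices and 4 edges, delete both glued faces → V=18, E=29, F=13.
Check: V − E + F = 18 − 29 + 13 = 2.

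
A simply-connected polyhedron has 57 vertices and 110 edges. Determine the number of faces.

Here V − E + F = 2.
F = 2 − V + E = 2 − 57 + 110 = 55.

55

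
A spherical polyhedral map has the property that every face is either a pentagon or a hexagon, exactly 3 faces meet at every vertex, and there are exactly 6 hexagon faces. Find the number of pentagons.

12

Let x be the number of pentagons; then F = 6 + x.
Edge–face incidences: 2E = 6·6 + 5·x = 36 + 5x.
Every vertex has degree 3, so 3V = 2E.
Euler: V − E + F = 2 ⇒ (2E)/3 − E + (6 + x) = 2.
Multiply by 6: 2·(2E) − 3·(2E) + 6·(6 + x) = 12, i.e. 36 + 6x − (36 + 5x) = 12.
Collecting terms: x = 12.
Then 2E = 36 + 5·12 = 96, so E = 48, V = 2E/3 = 32, F = 6 + 12 = 18.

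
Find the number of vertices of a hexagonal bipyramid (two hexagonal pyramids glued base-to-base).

A bipyramid over an n-gon has 2n triangular faces and n + 2 vertices: V = 6 + 2 = 8, E = 3·6 = 18, F = 2·6 = 12.

8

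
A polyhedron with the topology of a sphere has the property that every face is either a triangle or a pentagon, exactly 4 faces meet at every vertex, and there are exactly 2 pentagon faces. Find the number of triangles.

10

Let x be the number of triangles; then F = 2 + x.
Edge–face incidences: 2E = 5·2 + 3·x = 10 + 3x.
Every vertex has degree 4, so 4V = 2E.
Euler: V − E + F = 2 ⇒ (2E)/4 − E + (2 + x) = 2.
Multiply by 8: 2·(2E) − 4·(2E) + 8·(2 + x) = 16, i.e. 16 + 8x − 2·(10 + 3x) = 16.
Collecting terms: 2x − 4 = 16, so 2x = 20, so x = 10.
Then 2E = 10 + 3·10 = 40, so E = 20, V = 2E/4 = 10, F = 2 + 10 = 12.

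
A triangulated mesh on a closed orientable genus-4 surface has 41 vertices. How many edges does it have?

χ = 2 − 2·4 = -6, and every face is a triangle so 3F = 2E.
V − E + F = -6 with E = 3F/2 gives 41 − (3/2 − 1)·F = -6, so F = 94 and E = 141.

141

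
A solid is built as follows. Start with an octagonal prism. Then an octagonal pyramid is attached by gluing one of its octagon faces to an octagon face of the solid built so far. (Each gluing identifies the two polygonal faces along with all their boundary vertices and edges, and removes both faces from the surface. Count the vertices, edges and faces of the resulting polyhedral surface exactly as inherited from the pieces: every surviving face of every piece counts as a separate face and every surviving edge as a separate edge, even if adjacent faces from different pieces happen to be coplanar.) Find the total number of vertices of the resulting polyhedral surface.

An octagonal prism: V=16, E=24, F=10.
Attach an octagonal pyramid (V=9, E=16, F=9) along an 8-gon: merge 8 vertices and 8 edges, delete both glued faces → V=17, E=32, F=17.
Check: V − E + F = 17 − 32 + 17 = 2.

17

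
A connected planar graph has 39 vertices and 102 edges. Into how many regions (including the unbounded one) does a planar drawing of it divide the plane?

65

Euler's formula for a connected plane graph: V − E + F = 2, so F = 2 − 39 + 102 = 65.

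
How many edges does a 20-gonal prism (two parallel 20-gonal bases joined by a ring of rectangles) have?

60

A prism on an n-gon has two n-gon bases and n rectangular sides: V = 2·20 = 40, E = 3·20 = 60, F = 20 + 2 = 22.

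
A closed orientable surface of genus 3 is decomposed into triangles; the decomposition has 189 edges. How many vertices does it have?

χ = 2 − 2·3 = -4, and every face is a triangle so 3F = 2E.
F = 2E/3 = 126. Then V = -4 + E − F = -4 + 189 − 126 = 59.

59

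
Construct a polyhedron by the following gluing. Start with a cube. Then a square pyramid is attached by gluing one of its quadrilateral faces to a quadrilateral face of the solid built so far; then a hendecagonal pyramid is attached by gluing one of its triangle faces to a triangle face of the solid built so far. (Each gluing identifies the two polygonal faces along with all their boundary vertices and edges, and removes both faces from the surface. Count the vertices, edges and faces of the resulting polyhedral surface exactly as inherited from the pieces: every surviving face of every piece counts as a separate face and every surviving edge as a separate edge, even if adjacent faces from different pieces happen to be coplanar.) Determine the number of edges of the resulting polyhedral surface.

35

A cube: V=8, E=12, F=6.
Attach a square pyramid (V=5, E=8, F=5) along a 4-gon: merge 4 vertices and 4 edges, delete both glued faces → V=9, E=16, F=9.
Attach a hendecagonal pyramid (V=12, E=22, F=12) along a 3-gon: merge 3 vertices and 3 edges, delete both glued faces → V=18, E=35, F=19.
Check: V − E + F = 18 − 35 + 19 = 2.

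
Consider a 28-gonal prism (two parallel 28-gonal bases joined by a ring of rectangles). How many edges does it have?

A prism on an n-gon has two n-gon bases and n rectangular sides: V = 2·28 = 56, E = 3·28 = 84, F = 28 + 2 = 30.

84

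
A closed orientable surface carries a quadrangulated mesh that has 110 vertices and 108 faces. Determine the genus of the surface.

0

Every face is a square, so 2E = 4·108 = 432, giving E = 216.
χ = V − E + F = 110 − 216 + 108 = 2.
For a closed orientable surface χ = 2 − 2g, so g = (2 − (2))/2 = 0.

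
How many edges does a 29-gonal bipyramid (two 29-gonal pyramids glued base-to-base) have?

87

A bipyramid over an n-gon has 2n triangular faces and n + 2 vertices: V = 29 + 2 = 31, E = 3·29 = 87, F = 2·29 = 58.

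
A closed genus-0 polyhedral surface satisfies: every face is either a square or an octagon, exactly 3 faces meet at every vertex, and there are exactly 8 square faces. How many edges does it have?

24

Let x be the number of octagons; then F = 8 + x.
Edge–face incidences: 2E = 4·8 + 8·x = 32 + 8x.
Every vertex has degree 3, so 3V = 2E.
Euler: V − E + F = 2 ⇒ (2E)/3 − E + (8 + x) = 2.
Multiply by 6: 2·(2E) − 3·(2E) + 6·(8 + x) = 12, i.e. 48 + 6x − (32 + 8x) = 12.
Collecting terms: −2x + 16 = 12, so −2x = −4, so x = 2.
Then 2E = 32 + 8·2 = 48, so E = 24, V = 2E/3 = 16, F = 8 + 2 = 10.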